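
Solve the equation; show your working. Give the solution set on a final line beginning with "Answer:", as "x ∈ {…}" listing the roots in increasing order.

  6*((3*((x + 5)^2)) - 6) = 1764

Step 1. [6*((3*((x + 5)^2)) - 6) = 1764] LHS = 6·(…); ÷6 both sides. So div: (3*((x + 5)^2)) - 6 = 294.
Step 2. [(3*((x + 5)^2)) - 6 = 294] add 6: x sits inside (… - 6) ⇒ sub: 3*((x + 5)^2) = 300.
Step 3. [3*((x + 5)^2) = 300] divide by the outer 3 ⇒ div: (x + 5)^2 = 100.
Step 4. [(x + 5)^2 = 100] LHS squared, RHS 100 ≥ 0: apply √ (±). So sqrt: x + 5 = 10 or -10.
Step 5. [x + 5 = 10 or -10] +5 is outermost — subtract 5 both sides ⇒ sub: x = 5 or -15.

Answer: x ∈ {-15, 5}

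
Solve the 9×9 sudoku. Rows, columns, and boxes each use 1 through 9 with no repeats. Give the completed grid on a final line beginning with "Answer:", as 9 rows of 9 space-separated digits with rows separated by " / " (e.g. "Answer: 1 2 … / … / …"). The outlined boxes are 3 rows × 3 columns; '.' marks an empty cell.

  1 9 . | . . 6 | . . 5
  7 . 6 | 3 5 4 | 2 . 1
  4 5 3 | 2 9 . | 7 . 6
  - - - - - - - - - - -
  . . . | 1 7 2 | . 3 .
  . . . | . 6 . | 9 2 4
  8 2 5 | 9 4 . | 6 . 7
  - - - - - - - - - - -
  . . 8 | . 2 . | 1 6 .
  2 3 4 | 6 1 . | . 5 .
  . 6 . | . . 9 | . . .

Step 1. [r8c7∈{8}] r8c7 is down to just 8 ⇒ r8c7=8.
Step 2. [r9c5∈{3,8}] in col 5, 3 fits only at r9c5 ⇒ r9c5=3.
Step 3. [r9c4∈{4,5,7,8}] row 9 places 8 nowhere but r9c4 ⇒ r9c4=8.
Step 4. [r7c2∈{7}] nothing but 7 survives at r7c2 ⇒ r7c2=7.
Step 5. [r7c1∈{5,9}] 9 has one home in box 7: r7c1, so r7c1=9.
Step 6. [r5c6∈{3,5,8}] row 5 places 8 nowhere but r5c6. So r5c6=8.
Step 7. [r3c8∈{8}] r3c8 is down to just 8, so r3c8=8.
Step 8. [r1c8∈{4}] nothing but 4 survives at r1c8. So r1c8=4.
Step 9. [r5c2∈{1}] only 1 remains possible at r5c2, so r5c2=1.
Step 10. [r7c4∈{4,5}] r7c4 is the only open cell in row 7 admitting 4. So r7c4=4.
Step 11. [r1c5∈{8}] nothing but 8 survives at r1c5 ⇒ r1c5=8.
Step 12. [r5c3∈{7}] nothing but 7 survives at r5c3 ⇒ r5c3=7.
Step 13. [r9c8∈{7}] r9c8 has the single candidate 7. So r9c8=7.
Step 14. [r2c2∈{8}] r2c2's peers cover all but 8 ⇒ r2c2=8.
Step 15. [r9c1∈{5}] r9c1's peers cover all but 5, so r9c1=5.
Step 16. [r8c6∈{7}] r8c6 is down to just 7 ⇒ r8c6=7.
Step 17. [r3c6∈{1}] r3c6's peers cover all but 1 ⇒ r3c6=1.
Step 18. [r4c1∈{6}] r4c1's peers cover all but 6 ⇒ r4c1=6.
Step 19. [r9c3∈{1}] r9c3 has the single candidate 1, so r9c3=1.
Step 20. [r7c6∈{5}] r7c6's peers cover all but 5. So r7c6=5.
Step 21. [r2c8∈{9}] r2c8 has the single candidate 9, so r2c8=9.
Step 22. [r5c1∈{3}] r5c1's peers cover all but 3 ⇒ r5c1=3.
Step 23. [r4c2∈{4}] r4c2 is down to just 4. So r4c2=4.
Step 24. [r1c3∈{2}] nothing but 2 survives at r1c3 ⇒ r1c3=2.
Step 25. [r6c6∈{3}] r6c6 is down to just 3. So r6c6=3.
Step 26. [r4c7∈{5}] nothing but 5 survives at r4c7. So r4c7=5.
Step 27. [r4c3∈{9}] r4c3 has the single candidate 9. So r4c3=9.
Step 28. [r1c4∈{7}] r1c4's peers cover all but 7, so r1c4=7.
Step 29. [r4c9∈{8}] r4c9 is down to just 8, so r4c9=8.
Step 30. [r7c9∈{3}] r7c9 has the single candidate 3 ⇒ r7c9=3.
Step 31. [r9c9∈{2}] r9c9 has the single candidate 2, so r9c9=2.
Step 32. [r1c7∈{3}] only 3 remains possible at r1c7. So r1c7=3.
Step 33. [r9c7∈{4}] r9c7 has the single candidate 4. So r9c7=4.
Step 34. [r6c8∈{1}] nothing but 1 survives at r6c8 ⇒ r6c8=1.
Step 35. [r5c4∈{5}] r5c4 has the single candidate 5. So r5c4=5.
Step 36. [r8c9∈{9}] r8c9's peers cover all but 9 ⇒ r8c9=9.

Answer: 1 9 2 7 8 6 3 4 5 / 7 8 6 3 5 4 2 9 1 / 4 5 3 2 9 1 7 8 6 / 6 4 9 1 7 2 5 3 8 / 3 1 7 5 6 8 9 2 4 / 8 2 5 9 4 3 6 1 7 / 9 7 8 4 2 5 1 6 3 / 2 3 4 6 1 7 8 5 9 / 5 6 1 8 3 9 4 7 2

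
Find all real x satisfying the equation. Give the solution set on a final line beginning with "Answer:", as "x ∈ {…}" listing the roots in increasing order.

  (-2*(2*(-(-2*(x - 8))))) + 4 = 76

Step 1. [(-2*(2*(-(-2*(x - 8))))) + 4 = 76] common factor -2 (LHS and 76) — divide through, so factor: (2*(-(-2*(x - 8)))) - 2 = -38.
Step 2. [(2*(-(-2*(x - 8)))) - 2 = -38] common factor 2 (LHS and -38) — divide through ⇒ factor: (-(-2*(x - 8))) - 1 = -19.
Step 3. [(-(-2*(x - 8))) - 1 = -19] add 1: x sits inside (… - 1), so sub: -(-2*(x - 8)) = -18.
Step 4. [-(-2*(x - 8)) = -18] LHS negated; negate both sides, so neg: -2*(x - 8) = 18.
Step 5. [-2*(x - 8) = 18] -2 out front; divide by -2, so div: x - 8 = -9.
Step 6. [x - 8 = -9] 8 comes off first (add 8) ⇒ sub: x = -1.

Answer: x ∈ {-1}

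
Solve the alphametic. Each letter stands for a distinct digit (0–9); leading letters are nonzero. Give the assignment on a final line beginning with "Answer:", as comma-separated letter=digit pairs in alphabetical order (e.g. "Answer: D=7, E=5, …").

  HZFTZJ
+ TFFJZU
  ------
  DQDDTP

Step 1. [col 1: J + U ≡ P (mod 10)] U=5 is one option consistent with column 1 (J + U ≡ P (mod 10), carry-in 0) — take it, so U=5.
Step 2. [col 1: J + U ≡ P (mod 10)] J=4 is one option consistent with column 1 (J + U ≡ P (mod 10), carry-in 0) — take it ⇒ J=4.
Step 3. [col 1: J + U ≡ P (mod 10)] in column 1 we have J+U≡P with carry-in 0; given J=4, U=5 and digits 4,5 already taken and all letters distinct, that pins P to 9, so P=9.
Step 4. [col 2: Z + Z ≡ T (mod 10)] Z=1 is one option consistent with column 2 (Z + Z ≡ T (mod 10), carry-in 0) — take it, so Z=1.
Step 5. [col 2: Z + Z ≡ T (mod 10)] from column 2 (Z=1, carry-in 0, digits 1,4,5,9 already taken and all letters distinct): T must equal 2, so T=2.
Step 6. [col 3: T + J ≡ D (mod 10)] column 3 reads T+J+carry(0)=D with T=2, J=4; with digits 1,2,4,5,9 already taken and all letters distinct, the only value for D is 6. So D=6.
Step 7. [col 4: F + F ≡ D (mod 10)] F=8 is one option consistent with column 4 (F + F ≡ D (mod 10), carry-in 0) — take it, so F=8.
Step 8. [col 5: Z + F ≡ Q (mod 10)] from column 5 (Z=1, F=8, carry-in 1, digits 1,2,4,5,6,8,9 already taken and all letters distinct): Q must equal 0, so Q=0.
Step 9. [col 6: H + T ≡ D (mod 10)] column 6: given T=2, D=6, carry-in 1, and digits 0,1,2,4,5,6,8,9 already taken and all letters distinct, H+T≡D (mod 10) forces H=3 ⇒ H=3.

Answer: D=6, F=8, H=3, J=4, P=9, Q=0, T=2, U=5, Z=1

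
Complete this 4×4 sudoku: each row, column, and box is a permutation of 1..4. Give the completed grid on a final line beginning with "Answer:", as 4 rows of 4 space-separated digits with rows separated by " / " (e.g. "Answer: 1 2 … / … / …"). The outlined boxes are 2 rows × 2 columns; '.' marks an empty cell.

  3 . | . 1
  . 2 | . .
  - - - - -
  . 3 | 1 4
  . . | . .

Step 1. [r4c4∈{2,3}] r4c4 is the only open cell in col 4 admitting 2, so r4c4=2.
Step 2. [r1c2∈{4}] nothing but 4 survives at r1c2 ⇒ r1c2=4.
Step 3. [r2c4∈{3}] only 3 remains possible at r2c4. So r2c4=3.
Step 4. [r2c1∈{1}] r2c1 has the single candidate 1. So r2c1=1.
Step 5. [r2c3∈{4}] r2c3 is down to just 4, so r2c3=4.
Step 6. [r3c1∈{2}] r3c1 has the single candidate 2, so r3c1=2.
Step 7. [r4c3∈{3}] r4c3 has the single candidate 3 ⇒ r4c3=3.
Step 8. [r4c1∈{4}] r4c1 is down to just 4. So r4c1=4.
Step 9. [r4c2∈{1}] nothing but 1 survives at r4c2, so r4c2=1.
Step 10. [r1c3∈{2}] nothing but 2 survives at r1c3, so r1c3=2.

Answer: 3 4 2 1 / 1 2 4 3 / 2 3 1 4 / 4 1 3 2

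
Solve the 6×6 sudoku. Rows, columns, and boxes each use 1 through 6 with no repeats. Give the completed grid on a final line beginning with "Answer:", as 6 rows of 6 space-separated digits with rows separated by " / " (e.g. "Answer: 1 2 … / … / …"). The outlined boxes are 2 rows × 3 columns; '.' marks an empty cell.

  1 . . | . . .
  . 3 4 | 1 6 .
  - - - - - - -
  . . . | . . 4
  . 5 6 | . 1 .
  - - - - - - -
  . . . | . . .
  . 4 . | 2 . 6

Step 1. [r4c4∈{3}] only 3 remains possible at r4c4. So r4c4=3.
Step 2. [r6c3∈{1,3,5}] in row 6, 1 fits only at r6c3 ⇒ r6c3=1.
Step 3. [r5c1∈{2,3,5,6}] col 1 places 6 nowhere but r5c1, so r5c1=6.
Step 4. [r4c6∈{2}] r4c6 has the single candidate 2, so r4c6=2.
Step 5. [r1c5∈{2,3,4,5}] in col 5, 2 fits only at r1c5, so r1c5=2.
Step 6. [r2c6∈{5}] r2c6's peers cover all but 5, so r2c6=5.
Step 7. [r3c5∈{5}] r3c5's peers cover all but 5. So r3c5=5.
Step 8. [r6c5∈{3}] r6c5 has the single candidate 3 ⇒ r6c5=3.
Step 9. [r5c3∈{2,3,5}] row 5 places 3 nowhere but r5c3. So r5c3=3.
Step 10. [r3c3∈{2}] nothing but 2 survives at r3c3. So r3c3=2.
Step 11. [r5c4∈{4,5}] r5c4 is the only open cell in row 5 admitting 5. So r5c4=5.
Step 12. [r5c2∈{2}] r5c2 is down to just 2, so r5c2=2.
Step 13. [r6c1∈{5}] nothing but 5 survives at r6c1 ⇒ r6c1=5.
Step 14. [r3c2∈{1}] r3c2's peers cover all but 1. So r3c2=1.
Step 15. [r5c6∈{1}] r5c6's peers cover all but 1 ⇒ r5c6=1.
Step 16. [r3c1∈{3}] only 3 remains possible at r3c1, so r3c1=3.
Step 17. [r1c4∈{4}] only 4 remains possible at r1c4. So r1c4=4.
Step 18. [r1c6∈{3}] only 3 remains possible at r1c6, so r1c6=3.
Step 19. [r3c4∈{6}] r3c4's peers cover all but 6 ⇒ r3c4=6.
Step 20. [r1c2∈{6}] nothing but 6 survives at r1c2 ⇒ r1c2=6.
Step 21. [r1c3∈{5}] r1c3 has the single candidate 5. So r1c3=5.
Step 22. [r4c1∈{4}] r4c1's peers cover all but 4 ⇒ r4c1=4.
Step 23. [r2c1∈{2}] nothing but 2 survives at r2c1, so r2c1=2.
Step 24. [r5c5∈{4}] nothing but 4 survives at r5c5. So r5c5=4.

Answer: 1 6 5 4 2 3 / 2 3 4 1 6 5 / 3 1 2 6 5 4 / 4 5 6 3 1 2 / 6 2 3 5 4 1 / 5 4 1 2 3 6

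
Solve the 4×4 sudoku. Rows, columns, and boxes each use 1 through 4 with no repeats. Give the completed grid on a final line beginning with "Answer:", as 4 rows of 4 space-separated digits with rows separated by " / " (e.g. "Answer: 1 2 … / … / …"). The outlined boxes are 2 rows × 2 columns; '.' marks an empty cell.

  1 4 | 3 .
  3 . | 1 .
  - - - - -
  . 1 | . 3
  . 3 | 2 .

Step 1. [r4c1∈{4}] nothing but 4 survives at r4c1 ⇒ r4c1=4.
Step 2. [r2c4∈{2,4}] r2c4 is the only open cell in row 2 admitting 4, so r2c4=4.
Step 3. [r3c3∈{4}] nothing but 4 survives at r3c3. So r3c3=4.
Step 4. [r2c2∈{2}] r2c2's peers cover all but 2 ⇒ r2c2=2.
Step 5. [r3c1∈{2}] only 2 remains possible at r3c1, so r3c1=2.
Step 6. [r4c4∈{1}] r4c4's peers cover all but 1 ⇒ r4c4=1.
Step 7. [r1c4∈{2}] r1c4 has the single candidate 2, so r1c4=2.

Answer: 1 4 3 2 / 3 2 1 4 / 2 1 4 3 / 4 3 2 1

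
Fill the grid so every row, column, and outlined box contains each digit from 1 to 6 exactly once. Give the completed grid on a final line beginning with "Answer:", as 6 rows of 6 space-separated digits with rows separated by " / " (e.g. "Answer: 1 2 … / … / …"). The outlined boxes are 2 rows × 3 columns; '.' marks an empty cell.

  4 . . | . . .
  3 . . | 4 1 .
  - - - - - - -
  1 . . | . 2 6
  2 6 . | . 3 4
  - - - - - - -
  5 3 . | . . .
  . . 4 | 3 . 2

Step 1. [r4c3∈{5}] r4c3's peers cover all but 5, so r4c3=5.
Step 2. [r5c3∈{1,2,6}] in row 5, 2 fits only at r5c3, so r5c3=2.
Step 3. [r2c6∈{5}] nothing but 5 survives at r2c6 ⇒ r2c6=5.
Step 4. [r1c5∈{6}] r1c5's peers cover all but 6 ⇒ r1c5=6.
Step 5. [r1c2∈{1,2,5}] 5 has one home in row 1: r1c2, so r1c2=5.
Step 6. [r4c4∈{1}] r4c4 has the single candidate 1 ⇒ r4c4=1.
Step 7. [r3c3∈{3}] r3c3 has the single candidate 3, so r3c3=3.
Step 8. [r1c4∈{2}] r1c4 has the single candidate 2. So r1c4=2.
Step 9. [r2c2∈{2}] r2c2 is down to just 2. So r2c2=2.
Step 10. [r6c5∈{5}] only 5 remains possible at r6c5, so r6c5=5.
Step 11. [r3c2∈{4}] r3c2 is down to just 4 ⇒ r3c2=4.
Step 12. [r5c4∈{6}] r5c4 is down to just 6. So r5c4=6.
Step 13. [r1c3∈{1}] r1c3 is down to just 1, so r1c3=1.
Step 14. [r5c6∈{1}] r5c6 is down to just 1 ⇒ r5c6=1.
Step 15. [r6c1∈{6}] nothing but 6 survives at r6c1. So r6c1=6.
Step 16. [r1c6∈{3}] r1c6's peers cover all but 3. So r1c6=3.
Step 17. [r2c3∈{6}] nothing but 6 survives at r2c3. So r2c3=6.
Step 18. [r6c2∈{1}] r6c2 has the single candidate 1, so r6c2=1.
Step 19. [r5c5∈{4}] only 4 remains possible at r5c5 ⇒ r5c5=4.
Step 20. [r3c4∈{5}] r3c4 is down to just 5 ⇒ r3c4=5.

Answer: 4 5 1 2 6 3 / 3 2 6 4 1 5 / 1 4 3 5 2 6 / 2 6 5 1 3 4 / 5 3 2 6 4 1 / 6 1 4 3 5 2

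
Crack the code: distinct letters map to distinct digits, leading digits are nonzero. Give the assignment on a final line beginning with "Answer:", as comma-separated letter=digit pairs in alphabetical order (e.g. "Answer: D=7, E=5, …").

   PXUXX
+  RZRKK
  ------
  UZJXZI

Step 1. [col 1: X + K ≡ I (mod 10)] column 1 (X + K ≡ I (mod 10), carry-in 0) doesn't pin K yet; pick K=5 and continue, so K=5.
Step 2. [U] adding two 5-digit numbers gives at most 5+1 digits, and here it does — U is that final carry and must be 1, so U=1.
Step 3. [col 1: X + K ≡ I (mod 10)] several values work for X in column 1 (X + K ≡ I (mod 10), carry-in 0); try X=8, so X=8.
Step 4. [col 1: X + K ≡ I (mod 10)] from column 1 (X=8, K=5, carry-in 0, digits 1,5,8 already taken and all letters distinct): I must equal 3. So I=3.
Step 5. [col 2: X + K ≡ Z (mod 10)] from column 2 (X=8, K=5, carry-in 1, digits 1,3,5,8 already taken and all letters distinct): Z must equal 4, so Z=4.
Step 6. [col 3: U + R ≡ X (mod 10)] from column 3 (U=1, X=8, carry-in 1, digits 1,3,4,5,8 already taken and all letters distinct): R must equal 6. So R=6.
Step 7. [col 4: X + Z ≡ J (mod 10)] column 4 reads X+Z+carry(0)=J with X=8, Z=4; with digits 1,3,4,5,6,8 already taken and all letters distinct, the only value for J is 2. So J=2.
Step 8. [col 5: P + R ≡ Z (mod 10)] column 5: given R=6, Z=4, carry-in 1, and digits 1,2,3,4,5,6,8 already taken and all letters distinct, P+R≡Z (mod 10) forces P=7, so P=7.

Answer: I=3, J=2, K=5, P=7, R=6, U=1, X=8, Z=4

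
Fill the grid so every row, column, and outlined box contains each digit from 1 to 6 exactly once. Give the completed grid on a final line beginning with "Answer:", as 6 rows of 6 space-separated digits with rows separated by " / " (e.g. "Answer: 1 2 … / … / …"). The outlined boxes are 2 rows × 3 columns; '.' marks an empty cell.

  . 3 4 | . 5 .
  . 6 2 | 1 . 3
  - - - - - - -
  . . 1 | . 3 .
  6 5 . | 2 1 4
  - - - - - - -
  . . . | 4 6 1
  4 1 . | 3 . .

Step 1. [r5c1∈{2,3,5}] r5c1 is the only open cell in col 1 admitting 3 ⇒ r5c1=3.
Step 2. [r6c6∈{2,5}] 5 has one home in box 6: r6c6. So r6c6=5.
Step 3. [r1c4∈{6}] r1c4's peers cover all but 6, so r1c4=6.
Step 4. [r3c2∈{2,4}] row 3 places 4 nowhere but r3c2. So r3c2=4.
Step 5. [r6c3∈{6}] r6c3's peers cover all but 6 ⇒ r6c3=6.
Step 6. [r3c1∈{2}] only 2 remains possible at r3c1, so r3c1=2.
Step 7. [r5c2∈{2}] only 2 remains possible at r5c2 ⇒ r5c2=2.
Step 8. [r2c1∈{5}] r2c1 has the single candidate 5 ⇒ r2c1=5.
Step 9. [r5c3∈{5}] nothing but 5 survives at r5c3. So r5c3=5.
Step 10. [r1c1∈{1}] only 1 remains possible at r1c1 ⇒ r1c1=1.
Step 11. [r4c3∈{3}] only 3 remains possible at r4c3. So r4c3=3.
Step 12. [r6c5∈{2}] nothing but 2 survives at r6c5 ⇒ r6c5=2.
Step 13. [r1c6∈{2}] r1c6 is down to just 2, so r1c6=2.
Step 14. [r3c4∈{5}] r3c4 is down to just 5, so r3c4=5.
Step 15. [r3c6∈{6}] r3c6's peers cover all but 6, so r3c6=6.
Step 16. [r2c5∈{4}] r2c5 has the single candidate 4, so r2c5=4.

Answer: 1 3 4 6 5 2 / 5 6 2 1 4 3 / 2 4 1 5 3 6 / 6 5 3 2 1 4 / 3 2 5 4 6 1 / 4 1 6 3 2 5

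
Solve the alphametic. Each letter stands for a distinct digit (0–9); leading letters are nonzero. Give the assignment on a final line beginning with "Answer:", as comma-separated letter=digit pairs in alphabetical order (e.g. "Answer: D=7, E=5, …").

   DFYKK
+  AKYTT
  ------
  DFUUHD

Step 1. [col 1: K + T ≡ D (mod 10)] no forcing yet in column 1 (carry-in 0); D=1 is free and consistent — try it ⇒ D=1.
Step 2. [col 1: K + T ≡ D (mod 10)] column 1 (K + T ≡ D (mod 10), carry-in 0) doesn't pin K yet; pick K=6 and continue. So K=6.
Step 3. [col 1: K + T ≡ D (mod 10)] column 1: given K=6, D=1, carry-in 0, and digits 1,6 already taken and all letters distinct, K+T≡D (mod 10) forces T=5, so T=5.
Step 4. [col 2: K + T ≡ H (mod 10)] column 2: given K=6, T=5, carry-in 1, and digits 1,5,6 already taken and all letters distinct, K+T≡H (mod 10) forces H=2. So H=2.
Step 5. [col 3: Y + Y ≡ U (mod 10)] column 3 (Y + Y ≡ U (mod 10), carry-in 1) doesn't pin Y yet; pick Y=8 and continue, so Y=8.
Step 6. [col 3: Y + Y ≡ U (mod 10)] from column 3 (Y=8, carry-in 1, digits 1,2,5,6,8 already taken and all letters distinct): U must equal 7 ⇒ U=7.
Step 7. [col 4: F + K ≡ U (mod 10)] in column 4 we have F+K≡U with carry-in 1; given K=6, U=7 and digits 1,2,5,6,7,8 already taken and all letters distinct, that pins F to 0. So F=0.
Step 8. [col 5: D + A ≡ F (mod 10)] from column 5 (D=1, F=0, carry-in 0, digits 0,1,2,5,6,7,8 already taken and all letters distinct): A must equal 9, so A=9.

Answer: A=9, D=1, F=0, H=2, K=6, T=5, U=7, Y=8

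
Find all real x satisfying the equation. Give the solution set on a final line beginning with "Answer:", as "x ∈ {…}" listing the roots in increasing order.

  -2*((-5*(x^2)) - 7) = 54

Step 1. [-2*((-5*(x^2)) - 7) = 54] leading coefficient -2: divide by -2, so div: (-5*(x^2)) - 7 = -27.
Step 2. [(-5*(x^2)) - 7 = -27] the outer -7 inverts by adding 7 ⇒ sub: -5*(x^2) = -20.
Step 3. [-5*(x^2) = -20] -5·(inner) — divide through by -5, so div: x^2 = 4.
Step 4. [x^2 = 4] √ both sides: 4 ≥ 0 gives two branches ⇒ sqrt: x = 2 or -2.

Answer: x ∈ {-2, 2}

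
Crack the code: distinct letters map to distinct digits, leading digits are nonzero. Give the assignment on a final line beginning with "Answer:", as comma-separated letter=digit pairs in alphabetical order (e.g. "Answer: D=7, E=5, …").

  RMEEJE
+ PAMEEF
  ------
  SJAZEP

Step 1. [col 1: E + F ≡ P (mod 10)] several values work for P in column 1 (E + F ≡ P (mod 10), carry-in 0); try P=3, so P=3.
Step 2. [col 1: E + F ≡ P (mod 10)] F=8 is one option consistent with column 1 (E + F ≡ P (mod 10), carry-in 0) — take it. So F=8.
Step 3. [col 1: E + F ≡ P (mod 10)] column 1 reads E+F+carry(0)=P with F=8, P=3; with digits 3,8 already taken and all letters distinct, the only value for E is 5 ⇒ E=5.
Step 4. [col 2: J + E ≡ E (mod 10)] from column 2 (E=5, carry-in 1, digits 3,5,8 already taken and all letters distinct): J must equal 9. So J=9.
Step 5. [col 3: E + E ≡ Z (mod 10)] in column 3 we have E+E≡Z with carry-in 1; given E=5 and digits 3,5,8,9 already taken and all letters distinct, that pins Z to 1, so Z=1.
Step 6. [col 4: E + M ≡ A (mod 10)] A=2 is one option consistent with column 4 (E + M ≡ A (mod 10), carry-in 1) — take it. So A=2.
Step 7. [col 4: E + M ≡ A (mod 10)] from column 4 (E=5, A=2, carry-in 1, digits 1,2,3,5,8,9 already taken and all letters distinct): M must equal 6. So M=6.
Step 8. [col 6: R + P ≡ S (mod 10)] S=7 is one option consistent with column 6 (R + P ≡ S (mod 10), carry-in 0) — take it ⇒ S=7.
Step 9. [col 6: R + P ≡ S (mod 10)] from column 6 (P=3, S=7, carry-in 0, digits 1,2,3,5,6,7,8,9 already taken and all letters distinct): R must equal 4, so R=4.

Answer: A=2, E=5, F=8, J=9, M=6, P=3, R=4, S=7, Z=1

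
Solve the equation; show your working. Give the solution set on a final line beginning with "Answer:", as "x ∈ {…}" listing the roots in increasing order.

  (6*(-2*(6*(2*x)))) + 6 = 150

Step 1. [(6*(-2*(6*(2*x)))) + 6 = 150] common factor 6 (LHS and 150) — divide through. So factor: (-2*(6*(2*x))) + 1 = 25.
Step 2. [(-2*(6*(2*x))) + 1 = 25] subtract 1: x sits inside (… + 1) ⇒ sub: -2*(6*(2*x)) = 24.
Step 3. [-2*(6*(2*x)) = 24] -2·(inner) — divide through by -2. So div: 6*(2*x) = -12.
Step 4. [6*(2*x) = -12] 6 out front; divide by 6. So div: 2*x = -2.
Step 5. [2*x = -2] LHS = 2·(…); ÷2 both sides. So div: x = -1.

Answer: x ∈ {-1}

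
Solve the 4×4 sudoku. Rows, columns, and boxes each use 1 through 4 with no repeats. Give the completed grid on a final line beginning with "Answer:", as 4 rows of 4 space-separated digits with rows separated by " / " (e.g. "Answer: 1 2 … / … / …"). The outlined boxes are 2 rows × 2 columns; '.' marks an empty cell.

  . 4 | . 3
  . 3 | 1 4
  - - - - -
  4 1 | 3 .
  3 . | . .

Step 1. [r1c3∈{2}] r1c3's peers cover all but 2, so r1c3=2.
Step 2. [r3c4∈{2}] r3c4 is down to just 2 ⇒ r3c4=2.
Step 3. [r4c3∈{4}] r4c3 has the single candidate 4 ⇒ r4c3=4.
Step 4. [r4c4∈{1}] r4c4 has the single candidate 1, so r4c4=1.
Step 5. [r4c2∈{2}] r4c2 has the single candidate 2 ⇒ r4c2=2.
Step 6. [r1c1∈{1}] nothing but 1 survives at r1c1. So r1c1=1.
Step 7. [r2c1∈{2}] nothing but 2 survives at r2c1, so r2c1=2.

Answer: 1 4 2 3 / 2 3 1 4 / 4 1 3 2 / 3 2 4 1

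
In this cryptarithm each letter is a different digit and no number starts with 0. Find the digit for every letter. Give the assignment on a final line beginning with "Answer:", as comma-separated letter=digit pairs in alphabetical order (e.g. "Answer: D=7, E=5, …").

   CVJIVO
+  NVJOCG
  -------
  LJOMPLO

Step 1. [col 1: O + G ≡ O (mod 10)] in column 1 we have O+G≡O with carry-in 0; given nothing yet and all letters distinct, none taken yet, that pins G to 0. So G=0.
Step 2. [L] the sum has 7 digits but both addends have 6; that extra leading digit L is the final carry, namely 1, so L=1.
Step 3. [col 1: O + G ≡ O (mod 10)] column 1 (O + G ≡ O (mod 10), carry-in 0) doesn't pin O yet; pick O=5 and continue. So O=5.
Step 4. [col 2: V + C ≡ L (mod 10)] column 2 (V + C ≡ L (mod 10), carry-in 0) doesn't pin V yet; pick V=2 and continue. So V=2.
Step 5. [col 2: V + C ≡ L (mod 10)] in column 2 we have V+C≡L with carry-in 0; given V=2, L=1 and digits 0,1,2,5 already taken and all letters distinct, that pins C to 9. So C=9.
Step 6. [col 3: I + O ≡ P (mod 10)] column 3 (I + O ≡ P (mod 10), carry-in 1) doesn't pin P yet; pick P=4 and continue. So P=4.
Step 7. [col 3: I + O ≡ P (mod 10)] column 3: given O=5, P=4, carry-in 1, and digits 0,1,2,4,5,9 already taken and all letters distinct, I+O≡P (mod 10) forces I=8. So I=8.
Step 8. [col 4: J + J ≡ M (mod 10)] several values work for M in column 4 (J + J ≡ M (mod 10), carry-in 1); try M=3. So M=3.
Step 9. [col 4: J + J ≡ M (mod 10)] from column 4 (M=3, carry-in 1, digits 0,1,2,3,4,5,8,9 already taken and all letters distinct): J must equal 6, so J=6.
Step 10. [col 6: C + N ≡ J (mod 10)] from column 6 (C=9, J=6, carry-in 0, digits 0,1,2,3,4,5,6,8,9 already taken and all letters distinct): N must equal 7. So N=7.

Answer: C=9, G=0, I=8, J=6, L=1, M=3, N=7, O=5, P=4, V=2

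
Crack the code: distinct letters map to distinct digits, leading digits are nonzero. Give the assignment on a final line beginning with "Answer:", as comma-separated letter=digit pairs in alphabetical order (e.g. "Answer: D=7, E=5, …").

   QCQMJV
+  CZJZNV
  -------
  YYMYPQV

Step 1. [Y] Y is the leading digit of a 7-digit sum of two 6-digit numbers; the final carry is exactly 1. So Y=1.
Step 2. [col 1: V + V ≡ V (mod 10)] from column 1 (nothing yet, carry-in 0, digits 1 already taken and all letters distinct): V must equal 0. So V=0.
Step 3. [col 2: J + N ≡ Q (mod 10)] column 2 (J + N ≡ Q (mod 10), carry-in 0) doesn't pin J yet; pick J=2 and continue. So J=2.
Step 4. [col 2: J + N ≡ Q (mod 10)] no forcing yet in column 2 (carry-in 0); N=6 is free and consistent — try it ⇒ N=6.
Step 5. [col 2: J + N ≡ Q (mod 10)] in column 2 we have J+N≡Q with carry-in 0; given J=2, N=6 and digits 0,1,2,6 already taken and all letters distinct, that pins Q to 8 ⇒ Q=8.
Step 6. [col 3: M + Z ≡ P (mod 10)] column 3 (M + Z ≡ P (mod 10), carry-in 0) doesn't pin P yet; pick P=4 and continue ⇒ P=4.
Step 7. [col 3: M + Z ≡ P (mod 10)] no forcing yet in column 3 (carry-in 0); M=9 is free and consistent — try it, so M=9.
Step 8. [col 3: M + Z ≡ P (mod 10)] from column 3 (M=9, P=4, carry-in 0, digits 0,1,2,4,6,8,9 already taken and all letters distinct): Z must equal 5 ⇒ Z=5.
Step 9. [col 5: C + Z ≡ M (mod 10)] column 5 reads C+Z+carry(1)=M with Z=5, M=9; with digits 0,1,2,4,5,6,8,9 already taken and all letters distinct, the only value for C is 3. So C=3.

Answer: C=3, J=2, M=9, N=6, P=4, Q=8, V=0, Y=1, Z=5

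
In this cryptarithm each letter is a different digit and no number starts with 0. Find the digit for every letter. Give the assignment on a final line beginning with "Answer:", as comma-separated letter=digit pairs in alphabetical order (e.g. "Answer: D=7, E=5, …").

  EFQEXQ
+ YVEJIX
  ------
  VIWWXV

Step 1. [col 1: Q + X ≡ V (mod 10)] column 1 (Q + X ≡ V (mod 10), carry-in 0) doesn't pin Q yet; pick Q=5 and continue. So Q=5.
Step 2. [col 1: Q + X ≡ V (mod 10)] several values work for X in column 1 (Q + X ≡ V (mod 10), carry-in 0); try X=8. So X=8.
Step 3. [col 1: Q + X ≡ V (mod 10)] in column 1 we have Q+X≡V with carry-in 0; given Q=5, X=8 and digits 5,8 already taken and all letters distinct, that pins V to 3, so V=3.
Step 4. [col 2: X + I ≡ X (mod 10)] from column 2 (X=8, carry-in 1, digits 3,5,8 already taken and all letters distinct): I must equal 9. So I=9.
Step 5. [col 3: E + J ≡ W (mod 10)] W=7 is one option consistent with column 3 (E + J ≡ W (mod 10), carry-in 1) — take it ⇒ W=7.
Step 6. [col 3: E + J ≡ W (mod 10)] no forcing yet in column 3 (carry-in 1); E=2 is free and consistent — try it, so E=2.
Step 7. [col 3: E + J ≡ W (mod 10)] from column 3 (E=2, W=7, carry-in 1, digits 2,3,5,7,8,9 already taken and all letters distinct): J must equal 4. So J=4.
Step 8. [col 5: F + V ≡ I (mod 10)] column 5: given V=3, I=9, carry-in 0, and digits 2,3,4,5,7,8,9 already taken and all letters distinct, F+V≡I (mod 10) forces F=6, so F=6.
Step 9. [col 6: E + Y ≡ V (mod 10)] from column 6 (E=2, V=3, carry-in 0, digits 2,3,4,5,6,7,8,9 already taken and all letters distinct): Y must equal 1, so Y=1.

Answer: E=2, F=6, I=9, J=4, Q=5, V=3, W=7, X=8, Y=1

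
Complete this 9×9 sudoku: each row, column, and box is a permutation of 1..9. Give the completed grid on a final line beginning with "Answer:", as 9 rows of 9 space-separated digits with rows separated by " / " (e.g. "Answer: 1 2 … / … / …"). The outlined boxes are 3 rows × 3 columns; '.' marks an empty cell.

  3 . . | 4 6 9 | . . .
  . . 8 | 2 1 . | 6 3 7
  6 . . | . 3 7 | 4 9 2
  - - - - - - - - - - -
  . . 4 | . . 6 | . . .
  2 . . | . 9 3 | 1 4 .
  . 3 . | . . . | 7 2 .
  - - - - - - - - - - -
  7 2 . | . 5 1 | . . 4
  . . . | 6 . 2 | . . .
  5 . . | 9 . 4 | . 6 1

Step 1. [r7c8∈{8}] only 8 remains possible at r7c8. So r7c8=8.
Step 2. [r6c6∈{5,8}] in col 6, 8 fits only at r6c6, so r6c6=8.
Step 3. [r4c8∈{5}] r4c8's peers cover all but 5, so r4c8=5.
Step 4. [r5c2∈{5,6,7,8}] across col 2, 6 lands solely at r5c2 ⇒ r5c2=6.
Step 5. [r9c2∈{8}] only 8 remains possible at r9c2 ⇒ r9c2=8.
Step 6. [r4c1∈{1,8,9}] r4c1 is the only open cell in col 1 admitting 8. So r4c1=8.
Step 7. [r1c3∈{1,2,5,7}] row 1 places 2 nowhere but r1c3. So r1c3=2.
Step 8. [r1c2∈{1,5,7}] across row 1, 7 lands solely at r1c2, so r1c2=7.
Step 9. [r9c3∈{3}] r9c3 is down to just 3 ⇒ r9c3=3.
Step 10. [r9c5∈{7}] only 7 remains possible at r9c5, so r9c5=7.
Step 11. [r1c7∈{5,8}] in col 7, 8 fits only at r1c7, so r1c7=8.
Step 12. [r8c7∈{3,5,9}] across col 7, 5 lands solely at r8c7, so r8c7=5.
Step 13. [r8c9∈{3,9}] row 8 places 3 nowhere but r8c9 ⇒ r8c9=3.
Step 14. [r4c9∈{9}] r4c9 has the single candidate 9, so r4c9=9.
Step 15. [r4c2∈{1}] r4c2's peers cover all but 1. So r4c2=1.
Step 16. [r3c2∈{5}] nothing but 5 survives at r3c2 ⇒ r3c2=5.
Step 17. [r6c1∈{9}] r6c1 has the single candidate 9. So r6c1=9.
Step 18. [r2c1∈{4}] nothing but 4 survives at r2c1 ⇒ r2c1=4.
Step 19. [r6c3∈{5}] r6c3 is down to just 5. So r6c3=5.
Step 20. [r8c1∈{1}] r8c1 has the single candidate 1, so r8c1=1.
Step 21. [r8c3∈{9}] r8c3 is down to just 9, so r8c3=9.
Step 22. [r4c4∈{7}] only 7 remains possible at r4c4. So r4c4=7.
Step 23. [r5c9∈{8}] nothing but 8 survives at r5c9 ⇒ r5c9=8.
Step 24. [r6c9∈{6}] nothing but 6 survives at r6c9, so r6c9=6.
Step 25. [r9c7∈{2}] only 2 remains possible at r9c7 ⇒ r9c7=2.
Step 26. [r6c5∈{4}] r6c5 is down to just 4. So r6c5=4.
Step 27. [r1c9∈{5}] r1c9's peers cover all but 5. So r1c9=5.
Step 28. [r2c2∈{9}] nothing but 9 survives at r2c2 ⇒ r2c2=9.
Step 29. [r1c8∈{1}] nothing but 1 survives at r1c8 ⇒ r1c8=1.
Step 30. [r4c5∈{2}] nothing but 2 survives at r4c5 ⇒ r4c5=2.
Step 31. [r3c4∈{8}] r3c4 has the single candidate 8, so r3c4=8.
Step 32. [r8c8∈{7}] r8c8 is down to just 7. So r8c8=7.
Step 33. [r6c4∈{1}] r6c4 has the single candidate 1, so r6c4=1.
Step 34. [r5c4∈{5}] r5c4's peers cover all but 5 ⇒ r5c4=5.
Step 35. [r3c3∈{1}] r3c3 has the single candidate 1, so r3c3=1.
Step 36. [r2c6∈{5}] only 5 remains possible at r2c6 ⇒ r2c6=5.
Step 37. [r4c7∈{3}] r4c7 is down to just 3 ⇒ r4c7=3.
Step 38. [r7c3∈{6}] r7c3 is down to just 6 ⇒ r7c3=6.
Step 39. [r5c3∈{7}] r5c3 has the single candidate 7, so r5c3=7.
Step 40. [r8c2∈{4}] r8c2's peers cover all but 4 ⇒ r8c2=4.
Step 41. [r7c4∈{3}] r7c4 has the single candidate 3, so r7c4=3.
Step 42. [r7c7∈{9}] r7c7's peers cover all but 9, so r7c7=9.
Step 43. [r8c5∈{8}] only 8 remains possible at r8c5. So r8c5=8.

Answer: 3 7 2 4 6 9 8 1 5 / 4 9 8 2 1 5 6 3 7 / 6 5 1 8 3 7 4 9 2 / 8 1 4 7 2 6 3 5 9 / 2 6 7 5 9 3 1 4 8 / 9 3 5 1 4 8 7 2 6 / 7 2 6 3 5 1 9 8 4 / 1 4 9 6 8 2 5 7 3 / 5 8 3 9 7 4 2 6 1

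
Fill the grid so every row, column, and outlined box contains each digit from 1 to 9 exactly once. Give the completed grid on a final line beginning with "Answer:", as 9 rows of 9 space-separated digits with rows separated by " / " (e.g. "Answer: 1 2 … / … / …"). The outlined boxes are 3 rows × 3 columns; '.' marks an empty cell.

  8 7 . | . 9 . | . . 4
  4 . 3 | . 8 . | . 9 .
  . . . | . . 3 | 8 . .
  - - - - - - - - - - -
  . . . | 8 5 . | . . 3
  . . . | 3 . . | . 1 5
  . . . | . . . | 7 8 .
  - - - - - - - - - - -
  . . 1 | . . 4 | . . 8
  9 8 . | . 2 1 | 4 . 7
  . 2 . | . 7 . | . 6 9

Step 1. [r9c4∈{5}] r9c4 has the single candidate 5 ⇒ r9c4=5.
Step 2. [r8c4∈{6}] r8c4 is down to just 6. So r8c4=6.
Step 3. [r8c3∈{5}] r8c3 is down to just 5. So r8c3=5.
Step 4. [r5c3∈{2,4,6,7,8,9}] in row 5, 8 fits only at r5c3, so r5c3=8.
Step 5. [r4c3∈{2,4,6,7,9}] col 3 places 7 nowhere but r4c3, so r4c3=7.
Step 6. [r9c1∈{3}] nothing but 3 survives at r9c1 ⇒ r9c1=3.
Step 7. [r7c2∈{6}] r7c2 is down to just 6 ⇒ r7c2=6.
Step 8. [r5c6∈{2,6,7,9}] row 5 places 7 nowhere but r5c6 ⇒ r5c6=7.
Step 9. [r6c2∈{1,3,4,5,9}] across row 6, 3 lands solely at r6c2, so r6c2=3.
Step 10. [r6c1∈{1,2,5,6}] r6c1 is the only open cell in row 6 admitting 5, so r6c1=5.
Step 11. [r3c8∈{2,5,7}] in col 8, 7 fits only at r3c8. So r3c8=7.
Step 12. [r8c8∈{3}] only 3 remains possible at r8c8. So r8c8=3.
Step 13. [r1c7∈{1,2,3,5,6}] 3 has one home in row 1: r1c7. So r1c7=3.
Step 14. [r1c4∈{1,2}] 1 has one home in row 1: r1c4. So r1c4=1.
Step 15. [r3c2∈{1,5,9}] 5 has one home in row 3: r3c2, so r3c2=5.
Step 16. [r2c2∈{1}] r2c2 has the single candidate 1 ⇒ r2c2=1.
Step 17. [r3c3∈{2,6,9}] row 3 places 9 nowhere but r3c3. So r3c3=9.
Step 18. [r6c5∈{1,4,6}] across row 6, 1 lands solely at r6c5 ⇒ r6c5=1.
Step 19. [r4c1∈{1,2,6}] row 4 places 1 nowhere but r4c1. So r4c1=1.
Step 20. [r3c9∈{1,2,6}] across row 3, 1 lands solely at r3c9. So r3c9=1.
Step 21. [r4c8∈{2,4}] 4 has one home in col 8: r4c8, so r4c8=4.
Step 22. [r5c2∈{4,9}] r5c2 is the only open cell in col 2 admitting 4 ⇒ r5c2=4.
Step 23. [r5c5∈{6}] nothing but 6 survives at r5c5 ⇒ r5c5=6.
Step 24. [r4c7∈{2,6,9}] across row 4, 6 lands solely at r4c7, so r4c7=6.
Step 25. [r6c9∈{2}] only 2 remains possible at r6c9 ⇒ r6c9=2.
Step 26. [r1c3∈{2,6}] r1c3 is the only open cell in col 3 admitting 2 ⇒ r1c3=2.
Step 27. [r2c7∈{2,5}] in box 3, 2 fits only at r2c7 ⇒ r2c7=2.
Step 28. [r1c8∈{5}] r1c8's peers cover all but 5. So r1c8=5.
Step 29. [r6c4∈{4,9}] r6c4 is the only open cell in row 6 admitting 4 ⇒ r6c4=4.
Step 30. [r4c6∈{2,9}] r4c6 is the only open cell in row 4 admitting 2, so r4c6=2.
Step 31. [r2c6∈{5,6}] in row 2, 5 fits only at r2c6. So r2c6=5.
Step 32. [r2c9∈{6}] r2c9 has the single candidate 6, so r2c9=6.
Step 33. [r4c2∈{9}] only 9 remains possible at r4c2, so r4c2=9.
Step 34. [r2c4∈{7}] only 7 remains possible at r2c4. So r2c4=7.
Step 35. [r7c4∈{9}] r7c4's peers cover all but 9. So r7c4=9.
Step 36. [r7c7∈{5}] r7c7 is down to just 5, so r7c7=5.
Step 37. [r9c6∈{8}] r9c6's peers cover all but 8 ⇒ r9c6=8.
Step 38. [r1c6∈{6}] nothing but 6 survives at r1c6. So r1c6=6.
Step 39. [r5c1∈{2}] r5c1's peers cover all but 2 ⇒ r5c1=2.
Step 40. [r9c7∈{1}] only 1 remains possible at r9c7. So r9c7=1.
Step 41. [r7c5∈{3}] r7c5's peers cover all but 3. So r7c5=3.
Step 42. [r3c5∈{4}] r3c5's peers cover all but 4, so r3c5=4.
Step 43. [r7c1∈{7}] r7c1 has the single candidate 7, so r7c1=7.
Step 44. [r5c7∈{9}] only 9 remains possible at r5c7 ⇒ r5c7=9.
Step 45. [r6c3∈{6}] r6c3 has the single candidate 6. So r6c3=6.
Step 46. [r3c1∈{6}] only 6 remains possible at r3c1 ⇒ r3c1=6.
Step 47. [r7c8∈{2}] nothing but 2 survives at r7c8, so r7c8=2.
Step 48. [r6c6∈{9}] nothing but 9 survives at r6c6. So r6c6=9.
Step 49. [r9c3∈{4}] r9c3 is down to just 4. So r9c3=4.
Step 50. [r3c4∈{2}] r3c4 is down to just 2 ⇒ r3c4=2.

Answer: 8 7 2 1 9 6 3 5 4 / 4 1 3 7 8 5 2 9 6 / 6 5 9 2 4 3 8 7 1 / 1 9 7 8 5 2 6 4 3 / 2 4 8 3 6 7 9 1 5 / 5 3 6 4 1 9 7 8 2 / 7 6 1 9 3 4 5 2 8 / 9 8 5 6 2 1 4 3 7 / 3 2 4 5 7 8 1 6 9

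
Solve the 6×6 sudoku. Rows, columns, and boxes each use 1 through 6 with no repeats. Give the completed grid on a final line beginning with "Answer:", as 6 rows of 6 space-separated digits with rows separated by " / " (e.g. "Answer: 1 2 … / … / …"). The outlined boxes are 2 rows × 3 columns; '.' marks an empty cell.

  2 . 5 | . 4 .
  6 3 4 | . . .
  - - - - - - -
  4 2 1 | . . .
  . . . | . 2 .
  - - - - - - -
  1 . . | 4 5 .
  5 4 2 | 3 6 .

Step 1. [r2c5∈{1}] r2c5's peers cover all but 1 ⇒ r2c5=1.
Step 2. [r4c6∈{1,3,4,5,6}] in row 4, 4 fits only at r4c6, so r4c6=4.
Step 3. [r1c4∈{6}] r1c4 is down to just 6 ⇒ r1c4=6.
Step 4. [r3c4∈{5}] only 5 remains possible at r3c4. So r3c4=5.
Step 5. [r5c2∈{6}] r5c2 has the single candidate 6, so r5c2=6.
Step 6. [r4c1∈{3}] only 3 remains possible at r4c1, so r4c1=3.
Step 7. [r3c6∈{3,6}] in row 3, 6 fits only at r3c6 ⇒ r3c6=6.
Step 8. [r2c6∈{2,5}] across row 2, 5 lands solely at r2c6 ⇒ r2c6=5.
Step 9. [r4c4∈{1}] only 1 remains possible at r4c4 ⇒ r4c4=1.
Step 10. [r2c4∈{2}] nothing but 2 survives at r2c4, so r2c4=2.
Step 11. [r3c5∈{3}] r3c5 has the single candidate 3 ⇒ r3c5=3.
Step 12. [r4c3∈{6}] only 6 remains possible at r4c3, so r4c3=6.
Step 13. [r4c2∈{5}] nothing but 5 survives at r4c2 ⇒ r4c2=5.
Step 14. [r5c3∈{3}] nothing but 3 survives at r5c3 ⇒ r5c3=3.
Step 15. [r5c6∈{2}] r5c6's peers cover all but 2. So r5c6=2.
Step 16. [r1c6∈{3}] r1c6 is down to just 3 ⇒ r1c6=3.
Step 17. [r1c2∈{1}] r1c2 is down to just 1, so r1c2=1.
Step 18. [r6c6∈{1}] r6c6's peers cover all but 1 ⇒ r6c6=1.

Answer: 2 1 5 6 4 3 / 6 3 4 2 1 5 / 4 2 1 5 3 6 / 3 5 6 1 2 4 / 1 6 3 4 5 2 / 5 4 2 3 6 1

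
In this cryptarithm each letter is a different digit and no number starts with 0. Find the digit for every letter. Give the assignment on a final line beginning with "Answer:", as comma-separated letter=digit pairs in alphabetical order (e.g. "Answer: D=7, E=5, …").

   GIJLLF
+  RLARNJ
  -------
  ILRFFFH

Step 1. [col 1: F + J ≡ H (mod 10)] no forcing yet in column 1 (carry-in 0); H=5 is free and consistent — try it. So H=5.
Step 2. [col 1: F + J ≡ H (mod 10)] column 1 (F + J ≡ H (mod 10), carry-in 0) doesn't pin F yet; pick F=6 and continue. So F=6.
Step 3. [col 1: F + J ≡ H (mod 10)] in column 1 we have F+J≡H with carry-in 0; given F=6, H=5 and digits 5,6 already taken and all letters distinct, that pins J to 9 ⇒ J=9.
Step 4. [col 2: L + N ≡ F (mod 10)] L=2 is one option consistent with column 2 (L + N ≡ F (mod 10), carry-in 1) — take it. So L=2.
Step 5. [col 2: L + N ≡ F (mod 10)] from column 2 (L=2, F=6, carry-in 1, digits 2,5,6,9 already taken and all letters distinct): N must equal 3. So N=3.
Step 6. [col 3: L + R ≡ F (mod 10)] in column 3 we have L+R≡F with carry-in 0; given L=2, F=6 and digits 2,3,5,6,9 already taken and all letters distinct, that pins R to 4. So R=4.
Step 7. [I] adding two 6-digit numbers gives at most 6+1 digits, and here it does — I is that final carry and must be 1, so I=1.
Step 8. [col 4: J + A ≡ F (mod 10)] in column 4 we have J+A≡F with carry-in 0; given J=9, F=6 and digits 1,2,3,4,5,6,9 already taken and all letters distinct, that pins A to 7 ⇒ A=7.
Step 9. [col 6: G + R ≡ L (mod 10)] column 6: given R=4, L=2, carry-in 0, and digits 1,2,3,4,5,6,7,9 already taken and all letters distinct, G+R≡L (mod 10) forces G=8, so G=8.

Answer: A=7, F=6, G=8, H=5, I=1, J=9, L=2, N=3, R=4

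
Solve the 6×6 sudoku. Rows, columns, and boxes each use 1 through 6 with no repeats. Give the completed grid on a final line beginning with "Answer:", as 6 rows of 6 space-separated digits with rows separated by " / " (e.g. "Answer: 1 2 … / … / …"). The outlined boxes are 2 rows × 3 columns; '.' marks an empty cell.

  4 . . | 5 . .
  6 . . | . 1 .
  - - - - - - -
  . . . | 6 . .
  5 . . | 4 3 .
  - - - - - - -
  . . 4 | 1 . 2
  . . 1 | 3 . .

Step 1. [r3c1∈{1,2,3}] 1 has one home in col 1: r3c1, so r3c1=1.
Step 2. [r3c5∈{2,5}] 2 has one home in box 4: r3c5. So r3c5=2.
Step 3. [r3c3∈{3}] only 3 remains possible at r3c3. So r3c3=3.
Step 4. [r1c3∈{2}] r1c3 is down to just 2, so r1c3=2.
Step 5. [r6c5∈{4,5,6}] across col 5, 4 lands solely at r6c5. So r6c5=4.
Step 6. [r5c5∈{5,6}] r5c5 is the only open cell in col 5 admitting 5 ⇒ r5c5=5.
Step 7. [r5c2∈{3,6}] across row 5, 6 lands solely at r5c2 ⇒ r5c2=6.
Step 8. [r6c2∈{2,5}] in row 6, 5 fits only at r6c2. So r6c2=5.
Step 9. [r2c2∈{3}] only 3 remains possible at r2c2. So r2c2=3.
Step 10. [r6c6∈{6}] r6c6 has the single candidate 6, so r6c6=6.
Step 11. [r3c2∈{4}] only 4 remains possible at r3c2. So r3c2=4.
Step 12. [r1c5∈{6}] nothing but 6 survives at r1c5, so r1c5=6.
Step 13. [r4c3∈{6}] only 6 remains possible at r4c3. So r4c3=6.
Step 14. [r2c3∈{5}] r2c3 is down to just 5, so r2c3=5.
Step 15. [r1c2∈{1}] r1c2 is down to just 1 ⇒ r1c2=1.
Step 16. [r2c4∈{2}] nothing but 2 survives at r2c4 ⇒ r2c4=2.
Step 17. [r2c6∈{4}] r2c6 has the single candidate 4. So r2c6=4.
Step 18. [r4c6∈{1}] only 1 remains possible at r4c6, so r4c6=1.
Step 19. [r5c1∈{3}] nothing but 3 survives at r5c1 ⇒ r5c1=3.
Step 20. [r4c2∈{2}] nothing but 2 survives at r4c2 ⇒ r4c2=2.
Step 21. [r1c6∈{3}] r1c6 is down to just 3 ⇒ r1c6=3.
Step 22. [r3c6∈{5}] r3c6's peers cover all but 5. So r3c6=5.
Step 23. [r6c1∈{2}] r6c1's peers cover all but 2. So r6c1=2.

Answer: 4 1 2 5 6 3 / 6 3 5 2 1 4 / 1 4 3 6 2 5 / 5 2 6 4 3 1 / 3 6 4 1 5 2 / 2 5 1 3 4 6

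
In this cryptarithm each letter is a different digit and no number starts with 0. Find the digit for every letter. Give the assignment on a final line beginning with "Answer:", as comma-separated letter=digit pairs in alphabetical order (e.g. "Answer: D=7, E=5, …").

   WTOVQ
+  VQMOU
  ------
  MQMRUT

Step 1. [M] M is the leading digit of a 6-digit sum of two 5-digit numbers; the final carry is exactly 1 ⇒ M=1.
Step 2. [col 1: Q + U ≡ T (mod 10)] no forcing yet in column 1 (carry-in 0); U=7 is free and consistent — try it ⇒ U=7.
Step 3. [col 1: Q + U ≡ T (mod 10)] column 1 (Q + U ≡ T (mod 10), carry-in 0) doesn't pin Q yet; pick Q=2 and continue, so Q=2.
Step 4. [col 1: Q + U ≡ T (mod 10)] column 1 reads Q+U+carry(0)=T with Q=2, U=7; with digits 1,2,7 already taken and all letters distinct, the only value for T is 9. So T=9.
Step 5. [col 2: V + O ≡ U (mod 10)] several values work for O in column 2 (V + O ≡ U (mod 10), carry-in 0); try O=4 ⇒ O=4.
Step 6. [col 2: V + O ≡ U (mod 10)] in column 2 we have V+O≡U with carry-in 0; given O=4, U=7 and digits 1,2,4,7,9 already taken and all letters distinct, that pins V to 3, so V=3.
Step 7. [col 3: O + M ≡ R (mod 10)] column 3 reads O+M+carry(0)=R with O=4, M=1; with digits 1,2,3,4,7,9 already taken and all letters distinct, the only value for R is 5, so R=5.
Step 8. [col 5: W + V ≡ Q (mod 10)] in column 5 we have W+V≡Q with carry-in 1; given V=3, Q=2 and digits 1,2,3,4,5,7,9 already taken and all letters distinct, that pins W to 8 ⇒ W=8.

Answer: M=1, O=4, Q=2, R=5, T=9, U=7, V=3, W=8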